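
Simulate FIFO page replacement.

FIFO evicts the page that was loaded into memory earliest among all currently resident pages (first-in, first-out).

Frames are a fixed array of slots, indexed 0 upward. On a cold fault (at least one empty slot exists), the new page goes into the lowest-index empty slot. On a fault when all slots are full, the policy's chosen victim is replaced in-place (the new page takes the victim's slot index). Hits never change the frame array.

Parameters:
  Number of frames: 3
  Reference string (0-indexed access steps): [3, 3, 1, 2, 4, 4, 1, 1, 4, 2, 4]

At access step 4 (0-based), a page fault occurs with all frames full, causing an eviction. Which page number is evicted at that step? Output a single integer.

Answer: 3

Derivation:
Step 0: ref 3 -> FAULT, frames=[3,-,-]
Step 1: ref 3 -> HIT, frames=[3,-,-]
Step 2: ref 1 -> FAULT, frames=[3,1,-]
Step 3: ref 2 -> FAULT, frames=[3,1,2]
Step 4: ref 4 -> FAULT, evict 3, frames=[4,1,2]
At step 4: evicted page 3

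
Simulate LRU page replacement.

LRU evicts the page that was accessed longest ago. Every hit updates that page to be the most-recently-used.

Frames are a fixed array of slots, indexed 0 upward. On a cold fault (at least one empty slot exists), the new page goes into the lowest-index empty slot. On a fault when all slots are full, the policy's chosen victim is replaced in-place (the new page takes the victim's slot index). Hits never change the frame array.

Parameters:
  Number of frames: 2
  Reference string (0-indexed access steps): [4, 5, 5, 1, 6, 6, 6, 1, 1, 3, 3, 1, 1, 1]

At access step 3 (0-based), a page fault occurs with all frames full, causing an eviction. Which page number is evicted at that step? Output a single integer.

Step 0: ref 4 -> FAULT, frames=[4,-]
Step 1: ref 5 -> FAULT, frames=[4,5]
Step 2: ref 5 -> HIT, frames=[4,5]
Step 3: ref 1 -> FAULT, evict 4, frames=[1,5]
At step 3: evicted page 4

Answer: 4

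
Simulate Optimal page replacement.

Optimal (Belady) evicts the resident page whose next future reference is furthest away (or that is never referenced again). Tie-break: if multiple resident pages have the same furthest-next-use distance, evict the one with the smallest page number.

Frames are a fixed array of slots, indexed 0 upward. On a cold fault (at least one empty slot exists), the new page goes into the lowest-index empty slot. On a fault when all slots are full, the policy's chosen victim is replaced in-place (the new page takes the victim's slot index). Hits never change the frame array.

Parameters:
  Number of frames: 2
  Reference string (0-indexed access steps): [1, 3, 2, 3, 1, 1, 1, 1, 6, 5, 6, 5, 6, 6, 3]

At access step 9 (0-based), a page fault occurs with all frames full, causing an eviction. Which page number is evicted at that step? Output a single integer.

Answer: 3

Derivation:
Step 0: ref 1 -> FAULT, frames=[1,-]
Step 1: ref 3 -> FAULT, frames=[1,3]
Step 2: ref 2 -> FAULT, evict 1, frames=[2,3]
Step 3: ref 3 -> HIT, frames=[2,3]
Step 4: ref 1 -> FAULT, evict 2, frames=[1,3]
Step 5: ref 1 -> HIT, frames=[1,3]
Step 6: ref 1 -> HIT, frames=[1,3]
Step 7: ref 1 -> HIT, frames=[1,3]
Step 8: ref 6 -> FAULT, evict 1, frames=[6,3]
Step 9: ref 5 -> FAULT, evict 3, frames=[6,5]
At step 9: evicted page 3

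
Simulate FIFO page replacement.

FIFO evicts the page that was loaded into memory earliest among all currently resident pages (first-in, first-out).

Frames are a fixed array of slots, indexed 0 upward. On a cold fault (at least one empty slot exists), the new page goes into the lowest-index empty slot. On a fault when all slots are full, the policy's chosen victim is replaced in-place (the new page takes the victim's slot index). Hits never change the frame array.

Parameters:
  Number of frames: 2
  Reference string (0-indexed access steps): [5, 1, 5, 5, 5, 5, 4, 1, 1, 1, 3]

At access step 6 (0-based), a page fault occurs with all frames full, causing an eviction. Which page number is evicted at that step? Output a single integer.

Step 0: ref 5 -> FAULT, frames=[5,-]
Step 1: ref 1 -> FAULT, frames=[5,1]
Step 2: ref 5 -> HIT, frames=[5,1]
Step 3: ref 5 -> HIT, frames=[5,1]
Step 4: ref 5 -> HIT, frames=[5,1]
Step 5: ref 5 -> HIT, frames=[5,1]
Step 6: ref 4 -> FAULT, evict 5, frames=[4,1]
At step 6: evicted page 5

Answer: 5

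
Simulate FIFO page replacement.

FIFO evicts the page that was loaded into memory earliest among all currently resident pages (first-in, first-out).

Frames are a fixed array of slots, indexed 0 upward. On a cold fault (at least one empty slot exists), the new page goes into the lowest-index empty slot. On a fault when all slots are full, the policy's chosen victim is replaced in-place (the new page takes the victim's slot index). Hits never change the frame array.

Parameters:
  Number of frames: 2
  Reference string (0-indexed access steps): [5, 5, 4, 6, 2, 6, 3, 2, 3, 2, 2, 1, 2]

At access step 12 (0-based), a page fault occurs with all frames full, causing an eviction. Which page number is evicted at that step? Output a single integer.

Answer: 3

Derivation:
Step 0: ref 5 -> FAULT, frames=[5,-]
Step 1: ref 5 -> HIT, frames=[5,-]
Step 2: ref 4 -> FAULT, frames=[5,4]
Step 3: ref 6 -> FAULT, evict 5, frames=[6,4]
Step 4: ref 2 -> FAULT, evict 4, frames=[6,2]
Step 5: ref 6 -> HIT, frames=[6,2]
Step 6: ref 3 -> FAULT, evict 6, frames=[3,2]
Step 7: ref 2 -> HIT, frames=[3,2]
Step 8: ref 3 -> HIT, frames=[3,2]
Step 9: ref 2 -> HIT, frames=[3,2]
Step 10: ref 2 -> HIT, frames=[3,2]
Step 11: ref 1 -> FAULT, evict 2, frames=[3,1]
Step 12: ref 2 -> FAULT, evict 3, frames=[2,1]
At step 12: evicted page 3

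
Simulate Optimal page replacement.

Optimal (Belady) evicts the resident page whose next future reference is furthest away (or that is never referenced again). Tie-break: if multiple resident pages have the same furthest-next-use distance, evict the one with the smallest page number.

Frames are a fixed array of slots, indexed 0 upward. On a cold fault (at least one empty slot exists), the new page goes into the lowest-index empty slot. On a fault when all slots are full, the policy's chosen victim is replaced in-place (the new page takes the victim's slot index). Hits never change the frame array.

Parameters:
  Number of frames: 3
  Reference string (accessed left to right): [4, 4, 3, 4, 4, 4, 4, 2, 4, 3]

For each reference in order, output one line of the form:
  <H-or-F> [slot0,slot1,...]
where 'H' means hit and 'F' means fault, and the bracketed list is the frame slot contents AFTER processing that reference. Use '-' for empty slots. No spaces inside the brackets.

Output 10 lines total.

F [4,-,-]
H [4,-,-]
F [4,3,-]
H [4,3,-]
H [4,3,-]
H [4,3,-]
H [4,3,-]
F [4,3,2]
H [4,3,2]
H [4,3,2]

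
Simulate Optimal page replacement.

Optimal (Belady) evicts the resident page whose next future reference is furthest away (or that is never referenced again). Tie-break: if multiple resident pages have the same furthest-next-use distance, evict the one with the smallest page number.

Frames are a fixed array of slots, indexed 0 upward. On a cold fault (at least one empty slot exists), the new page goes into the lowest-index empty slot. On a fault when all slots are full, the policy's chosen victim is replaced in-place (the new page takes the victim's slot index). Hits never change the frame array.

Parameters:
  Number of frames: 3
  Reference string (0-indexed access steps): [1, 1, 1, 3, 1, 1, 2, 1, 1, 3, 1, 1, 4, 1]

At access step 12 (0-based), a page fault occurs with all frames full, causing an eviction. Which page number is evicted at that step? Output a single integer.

Step 0: ref 1 -> FAULT, frames=[1,-,-]
Step 1: ref 1 -> HIT, frames=[1,-,-]
Step 2: ref 1 -> HIT, frames=[1,-,-]
Step 3: ref 3 -> FAULT, frames=[1,3,-]
Step 4: ref 1 -> HIT, frames=[1,3,-]
Step 5: ref 1 -> HIT, frames=[1,3,-]
Step 6: ref 2 -> FAULT, frames=[1,3,2]
Step 7: ref 1 -> HIT, frames=[1,3,2]
Step 8: ref 1 -> HIT, frames=[1,3,2]
Step 9: ref 3 -> HIT, frames=[1,3,2]
Step 10: ref 1 -> HIT, frames=[1,3,2]
Step 11: ref 1 -> HIT, frames=[1,3,2]
Step 12: ref 4 -> FAULT, evict 2, frames=[1,3,4]
At step 12: evicted page 2

Answer: 2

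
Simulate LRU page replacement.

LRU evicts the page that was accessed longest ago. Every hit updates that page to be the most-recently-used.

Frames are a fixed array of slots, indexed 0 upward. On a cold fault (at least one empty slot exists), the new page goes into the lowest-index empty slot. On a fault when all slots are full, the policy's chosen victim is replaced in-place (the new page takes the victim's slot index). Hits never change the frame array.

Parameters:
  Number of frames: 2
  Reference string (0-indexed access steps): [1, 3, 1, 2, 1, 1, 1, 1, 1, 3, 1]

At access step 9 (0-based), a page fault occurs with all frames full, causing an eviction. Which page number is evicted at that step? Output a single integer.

Answer: 2

Derivation:
Step 0: ref 1 -> FAULT, frames=[1,-]
Step 1: ref 3 -> FAULT, frames=[1,3]
Step 2: ref 1 -> HIT, frames=[1,3]
Step 3: ref 2 -> FAULT, evict 3, frames=[1,2]
Step 4: ref 1 -> HIT, frames=[1,2]
Step 5: ref 1 -> HIT, frames=[1,2]
Step 6: ref 1 -> HIT, frames=[1,2]
Step 7: ref 1 -> HIT, frames=[1,2]
Step 8: ref 1 -> HIT, frames=[1,2]
Step 9: ref 3 -> FAULT, evict 2, frames=[1,3]
At step 9: evicted page 2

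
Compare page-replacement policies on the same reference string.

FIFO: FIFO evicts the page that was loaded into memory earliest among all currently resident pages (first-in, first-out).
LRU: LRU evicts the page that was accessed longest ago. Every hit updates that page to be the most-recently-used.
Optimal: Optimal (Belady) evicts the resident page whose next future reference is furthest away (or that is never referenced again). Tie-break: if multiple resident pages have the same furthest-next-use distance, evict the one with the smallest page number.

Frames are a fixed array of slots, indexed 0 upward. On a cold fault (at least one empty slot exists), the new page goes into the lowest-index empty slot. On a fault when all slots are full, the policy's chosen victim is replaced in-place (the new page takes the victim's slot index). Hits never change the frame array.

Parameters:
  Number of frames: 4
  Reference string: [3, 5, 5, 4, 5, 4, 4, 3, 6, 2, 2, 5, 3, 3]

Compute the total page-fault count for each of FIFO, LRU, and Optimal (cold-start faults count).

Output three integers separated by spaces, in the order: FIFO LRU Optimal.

Answer: 6 6 5

Derivation:
--- FIFO ---
  step 0: ref 3 -> FAULT, frames=[3,-,-,-] (faults so far: 1)
  step 1: ref 5 -> FAULT, frames=[3,5,-,-] (faults so far: 2)
  step 2: ref 5 -> HIT, frames=[3,5,-,-] (faults so far: 2)
  step 3: ref 4 -> FAULT, frames=[3,5,4,-] (faults so far: 3)
  step 4: ref 5 -> HIT, frames=[3,5,4,-] (faults so far: 3)
  step 5: ref 4 -> HIT, frames=[3,5,4,-] (faults so far: 3)
  step 6: ref 4 -> HIT, frames=[3,5,4,-] (faults so far: 3)
  step 7: ref 3 -> HIT, frames=[3,5,4,-] (faults so far: 3)
  step 8: ref 6 -> FAULT, frames=[3,5,4,6] (faults so far: 4)
  step 9: ref 2 -> FAULT, evict 3, frames=[2,5,4,6] (faults so far: 5)
  step 10: ref 2 -> HIT, frames=[2,5,4,6] (faults so far: 5)
  step 11: ref 5 -> HIT, frames=[2,5,4,6] (faults so far: 5)
  step 12: ref 3 -> FAULT, evict 5, frames=[2,3,4,6] (faults so far: 6)
  step 13: ref 3 -> HIT, frames=[2,3,4,6] (faults so far: 6)
  FIFO total faults: 6
--- LRU ---
  step 0: ref 3 -> FAULT, frames=[3,-,-,-] (faults so far: 1)
  step 1: ref 5 -> FAULT, frames=[3,5,-,-] (faults so far: 2)
  step 2: ref 5 -> HIT, frames=[3,5,-,-] (faults so far: 2)
  step 3: ref 4 -> FAULT, frames=[3,5,4,-] (faults so far: 3)
  step 4: ref 5 -> HIT, frames=[3,5,4,-] (faults so far: 3)
  step 5: ref 4 -> HIT, frames=[3,5,4,-] (faults so far: 3)
  step 6: ref 4 -> HIT, frames=[3,5,4,-] (faults so far: 3)
  step 7: ref 3 -> HIT, frames=[3,5,4,-] (faults so far: 3)
  step 8: ref 6 -> FAULT, frames=[3,5,4,6] (faults so far: 4)
  step 9: ref 2 -> FAULT, evict 5, frames=[3,2,4,6] (faults so far: 5)
  step 10: ref 2 -> HIT, frames=[3,2,4,6] (faults so far: 5)
  step 11: ref 5 -> FAULT, evict 4, frames=[3,2,5,6] (faults so far: 6)
  step 12: ref 3 -> HIT, frames=[3,2,5,6] (faults so far: 6)
  step 13: ref 3 -> HIT, frames=[3,2,5,6] (faults so far: 6)
  LRU total faults: 6
--- Optimal ---
  step 0: ref 3 -> FAULT, frames=[3,-,-,-] (faults so far: 1)
  step 1: ref 5 -> FAULT, frames=[3,5,-,-] (faults so far: 2)
  step 2: ref 5 -> HIT, frames=[3,5,-,-] (faults so far: 2)
  step 3: ref 4 -> FAULT, frames=[3,5,4,-] (faults so far: 3)
  step 4: ref 5 -> HIT, frames=[3,5,4,-] (faults so far: 3)
  step 5: ref 4 -> HIT, frames=[3,5,4,-] (faults so far: 3)
  step 6: ref 4 -> HIT, frames=[3,5,4,-] (faults so far: 3)
  step 7: ref 3 -> HIT, frames=[3,5,4,-] (faults so far: 3)
  step 8: ref 6 -> FAULT, frames=[3,5,4,6] (faults so far: 4)
  step 9: ref 2 -> FAULT, evict 4, frames=[3,5,2,6] (faults so far: 5)
  step 10: ref 2 -> HIT, frames=[3,5,2,6] (faults so far: 5)
  step 11: ref 5 -> HIT, frames=[3,5,2,6] (faults so far: 5)
  step 12: ref 3 -> HIT, frames=[3,5,2,6] (faults so far: 5)
  step 13: ref 3 -> HIT, frames=[3,5,2,6] (faults so far: 5)
  Optimal total faults: 5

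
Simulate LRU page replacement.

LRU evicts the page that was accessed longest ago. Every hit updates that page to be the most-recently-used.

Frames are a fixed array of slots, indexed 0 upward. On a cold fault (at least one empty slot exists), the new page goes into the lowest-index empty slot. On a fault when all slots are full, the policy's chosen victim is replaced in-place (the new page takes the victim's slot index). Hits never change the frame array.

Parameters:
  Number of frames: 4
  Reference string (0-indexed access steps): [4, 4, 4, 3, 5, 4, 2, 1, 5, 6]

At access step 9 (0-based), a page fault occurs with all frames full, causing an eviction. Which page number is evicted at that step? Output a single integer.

Answer: 4

Derivation:
Step 0: ref 4 -> FAULT, frames=[4,-,-,-]
Step 1: ref 4 -> HIT, frames=[4,-,-,-]
Step 2: ref 4 -> HIT, frames=[4,-,-,-]
Step 3: ref 3 -> FAULT, frames=[4,3,-,-]
Step 4: ref 5 -> FAULT, frames=[4,3,5,-]
Step 5: ref 4 -> HIT, frames=[4,3,5,-]
Step 6: ref 2 -> FAULT, frames=[4,3,5,2]
Step 7: ref 1 -> FAULT, evict 3, frames=[4,1,5,2]
Step 8: ref 5 -> HIT, frames=[4,1,5,2]
Step 9: ref 6 -> FAULT, evict 4, frames=[6,1,5,2]
At step 9: evicted page 4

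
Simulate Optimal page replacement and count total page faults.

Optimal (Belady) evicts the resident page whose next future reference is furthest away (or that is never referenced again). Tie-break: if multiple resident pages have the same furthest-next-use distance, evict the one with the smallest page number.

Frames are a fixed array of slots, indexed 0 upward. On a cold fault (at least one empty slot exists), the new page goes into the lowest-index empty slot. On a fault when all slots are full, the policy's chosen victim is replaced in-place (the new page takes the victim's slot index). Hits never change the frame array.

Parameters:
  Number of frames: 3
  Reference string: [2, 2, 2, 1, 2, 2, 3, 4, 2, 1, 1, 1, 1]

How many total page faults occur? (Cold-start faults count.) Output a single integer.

Answer: 4

Derivation:
Step 0: ref 2 → FAULT, frames=[2,-,-]
Step 1: ref 2 → HIT, frames=[2,-,-]
Step 2: ref 2 → HIT, frames=[2,-,-]
Step 3: ref 1 → FAULT, frames=[2,1,-]
Step 4: ref 2 → HIT, frames=[2,1,-]
Step 5: ref 2 → HIT, frames=[2,1,-]
Step 6: ref 3 → FAULT, frames=[2,1,3]
Step 7: ref 4 → FAULT (evict 3), frames=[2,1,4]
Step 8: ref 2 → HIT, frames=[2,1,4]
Step 9: ref 1 → HIT, frames=[2,1,4]
Step 10: ref 1 → HIT, frames=[2,1,4]
Step 11: ref 1 → HIT, frames=[2,1,4]
Step 12: ref 1 → HIT, frames=[2,1,4]
Total faults: 4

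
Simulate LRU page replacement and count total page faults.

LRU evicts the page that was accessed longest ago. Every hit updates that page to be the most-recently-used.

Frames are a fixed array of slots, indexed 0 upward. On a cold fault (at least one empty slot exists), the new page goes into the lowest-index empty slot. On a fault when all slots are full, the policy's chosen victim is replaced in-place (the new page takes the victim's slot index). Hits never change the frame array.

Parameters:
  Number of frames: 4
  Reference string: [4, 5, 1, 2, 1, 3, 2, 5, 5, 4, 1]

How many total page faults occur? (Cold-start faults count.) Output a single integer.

Answer: 7

Derivation:
Step 0: ref 4 → FAULT, frames=[4,-,-,-]
Step 1: ref 5 → FAULT, frames=[4,5,-,-]
Step 2: ref 1 → FAULT, frames=[4,5,1,-]
Step 3: ref 2 → FAULT, frames=[4,5,1,2]
Step 4: ref 1 → HIT, frames=[4,5,1,2]
Step 5: ref 3 → FAULT (evict 4), frames=[3,5,1,2]
Step 6: ref 2 → HIT, frames=[3,5,1,2]
Step 7: ref 5 → HIT, frames=[3,5,1,2]
Step 8: ref 5 → HIT, frames=[3,5,1,2]
Step 9: ref 4 → FAULT (evict 1), frames=[3,5,4,2]
Step 10: ref 1 → FAULT (evict 3), frames=[1,5,4,2]
Total faults: 7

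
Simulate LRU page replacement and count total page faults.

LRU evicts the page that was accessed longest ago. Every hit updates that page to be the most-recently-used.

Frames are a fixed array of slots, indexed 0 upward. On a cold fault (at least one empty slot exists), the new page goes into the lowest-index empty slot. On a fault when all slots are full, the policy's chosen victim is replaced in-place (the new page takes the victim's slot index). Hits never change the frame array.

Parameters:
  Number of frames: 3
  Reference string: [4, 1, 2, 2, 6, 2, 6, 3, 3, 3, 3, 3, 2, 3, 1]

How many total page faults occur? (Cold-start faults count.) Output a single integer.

Step 0: ref 4 → FAULT, frames=[4,-,-]
Step 1: ref 1 → FAULT, frames=[4,1,-]
Step 2: ref 2 → FAULT, frames=[4,1,2]
Step 3: ref 2 → HIT, frames=[4,1,2]
Step 4: ref 6 → FAULT (evict 4), frames=[6,1,2]
Step 5: ref 2 → HIT, frames=[6,1,2]
Step 6: ref 6 → HIT, frames=[6,1,2]
Step 7: ref 3 → FAULT (evict 1), frames=[6,3,2]
Step 8: ref 3 → HIT, frames=[6,3,2]
Step 9: ref 3 → HIT, frames=[6,3,2]
Step 10: ref 3 → HIT, frames=[6,3,2]
Step 11: ref 3 → HIT, frames=[6,3,2]
Step 12: ref 2 → HIT, frames=[6,3,2]
Step 13: ref 3 → HIT, frames=[6,3,2]
Step 14: ref 1 → FAULT (evict 6), frames=[1,3,2]
Total faults: 6

Answer: 6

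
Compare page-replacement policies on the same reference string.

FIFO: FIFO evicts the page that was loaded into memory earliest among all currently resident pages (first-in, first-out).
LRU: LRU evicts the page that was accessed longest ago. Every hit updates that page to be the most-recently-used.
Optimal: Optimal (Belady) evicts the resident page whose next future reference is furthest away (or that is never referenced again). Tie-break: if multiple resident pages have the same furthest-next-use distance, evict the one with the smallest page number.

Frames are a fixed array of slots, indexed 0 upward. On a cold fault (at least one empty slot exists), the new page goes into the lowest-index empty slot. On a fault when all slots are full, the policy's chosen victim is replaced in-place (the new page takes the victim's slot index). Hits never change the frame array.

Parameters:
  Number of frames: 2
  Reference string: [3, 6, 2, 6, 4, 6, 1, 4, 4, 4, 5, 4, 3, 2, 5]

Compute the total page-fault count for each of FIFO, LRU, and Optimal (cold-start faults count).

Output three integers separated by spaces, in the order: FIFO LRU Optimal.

Answer: 11 10 8

Derivation:
--- FIFO ---
  step 0: ref 3 -> FAULT, frames=[3,-] (faults so far: 1)
  step 1: ref 6 -> FAULT, frames=[3,6] (faults so far: 2)
  step 2: ref 2 -> FAULT, evict 3, frames=[2,6] (faults so far: 3)
  step 3: ref 6 -> HIT, frames=[2,6] (faults so far: 3)
  step 4: ref 4 -> FAULT, evict 6, frames=[2,4] (faults so far: 4)
  step 5: ref 6 -> FAULT, evict 2, frames=[6,4] (faults so far: 5)
  step 6: ref 1 -> FAULT, evict 4, frames=[6,1] (faults so far: 6)
  step 7: ref 4 -> FAULT, evict 6, frames=[4,1] (faults so far: 7)
  step 8: ref 4 -> HIT, frames=[4,1] (faults so far: 7)
  step 9: ref 4 -> HIT, frames=[4,1] (faults so far: 7)
  step 10: ref 5 -> FAULT, evict 1, frames=[4,5] (faults so far: 8)
  step 11: ref 4 -> HIT, frames=[4,5] (faults so far: 8)
  step 12: ref 3 -> FAULT, evict 4, frames=[3,5] (faults so far: 9)
  step 13: ref 2 -> FAULT, evict 5, frames=[3,2] (faults so far: 10)
  step 14: ref 5 -> FAULT, evict 3, frames=[5,2] (faults so far: 11)
  FIFO total faults: 11
--- LRU ---
  step 0: ref 3 -> FAULT, frames=[3,-] (faults so far: 1)
  step 1: ref 6 -> FAULT, frames=[3,6] (faults so far: 2)
  step 2: ref 2 -> FAULT, evict 3, frames=[2,6] (faults so far: 3)
  step 3: ref 6 -> HIT, frames=[2,6] (faults so far: 3)
  step 4: ref 4 -> FAULT, evict 2, frames=[4,6] (faults so far: 4)
  step 5: ref 6 -> HIT, frames=[4,6] (faults so far: 4)
  step 6: ref 1 -> FAULT, evict 4, frames=[1,6] (faults so far: 5)
  step 7: ref 4 -> FAULT, evict 6, frames=[1,4] (faults so far: 6)
  step 8: ref 4 -> HIT, frames=[1,4] (faults so far: 6)
  step 9: ref 4 -> HIT, frames=[1,4] (faults so far: 6)
  step 10: ref 5 -> FAULT, evict 1, frames=[5,4] (faults so far: 7)
  step 11: ref 4 -> HIT, frames=[5,4] (faults so far: 7)
  step 12: ref 3 -> FAULT, evict 5, frames=[3,4] (faults so far: 8)
  step 13: ref 2 -> FAULT, evict 4, frames=[3,2] (faults so far: 9)
  step 14: ref 5 -> FAULT, evict 3, frames=[5,2] (faults so far: 10)
  LRU total faults: 10
--- Optimal ---
  step 0: ref 3 -> FAULT, frames=[3,-] (faults so far: 1)
  step 1: ref 6 -> FAULT, frames=[3,6] (faults so far: 2)
  step 2: ref 2 -> FAULT, evict 3, frames=[2,6] (faults so far: 3)
  step 3: ref 6 -> HIT, frames=[2,6] (faults so far: 3)
  step 4: ref 4 -> FAULT, evict 2, frames=[4,6] (faults so far: 4)
  step 5: ref 6 -> HIT, frames=[4,6] (faults so far: 4)
  step 6: ref 1 -> FAULT, evict 6, frames=[4,1] (faults so far: 5)
  step 7: ref 4 -> HIT, frames=[4,1] (faults so far: 5)
  step 8: ref 4 -> HIT, frames=[4,1] (faults so far: 5)
  step 9: ref 4 -> HIT, frames=[4,1] (faults so far: 5)
  step 10: ref 5 -> FAULT, evict 1, frames=[4,5] (faults so far: 6)
  step 11: ref 4 -> HIT, frames=[4,5] (faults so far: 6)
  step 12: ref 3 -> FAULT, evict 4, frames=[3,5] (faults so far: 7)
  step 13: ref 2 -> FAULT, evict 3, frames=[2,5] (faults so far: 8)
  step 14: ref 5 -> HIT, frames=[2,5] (faults so far: 8)
  Optimal total faults: 8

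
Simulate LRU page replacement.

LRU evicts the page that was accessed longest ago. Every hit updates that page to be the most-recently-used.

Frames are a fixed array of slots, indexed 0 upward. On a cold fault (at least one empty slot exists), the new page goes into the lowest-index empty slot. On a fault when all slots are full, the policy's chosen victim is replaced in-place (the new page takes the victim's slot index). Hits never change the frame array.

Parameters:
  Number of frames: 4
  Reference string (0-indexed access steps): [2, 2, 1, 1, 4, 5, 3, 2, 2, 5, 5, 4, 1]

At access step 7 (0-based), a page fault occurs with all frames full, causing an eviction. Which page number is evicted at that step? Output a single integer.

Answer: 1

Derivation:
Step 0: ref 2 -> FAULT, frames=[2,-,-,-]
Step 1: ref 2 -> HIT, frames=[2,-,-,-]
Step 2: ref 1 -> FAULT, frames=[2,1,-,-]
Step 3: ref 1 -> HIT, frames=[2,1,-,-]
Step 4: ref 4 -> FAULT, frames=[2,1,4,-]
Step 5: ref 5 -> FAULT, frames=[2,1,4,5]
Step 6: ref 3 -> FAULT, evict 2, frames=[3,1,4,5]
Step 7: ref 2 -> FAULT, evict 1, frames=[3,2,4,5]
At step 7: evicted page 1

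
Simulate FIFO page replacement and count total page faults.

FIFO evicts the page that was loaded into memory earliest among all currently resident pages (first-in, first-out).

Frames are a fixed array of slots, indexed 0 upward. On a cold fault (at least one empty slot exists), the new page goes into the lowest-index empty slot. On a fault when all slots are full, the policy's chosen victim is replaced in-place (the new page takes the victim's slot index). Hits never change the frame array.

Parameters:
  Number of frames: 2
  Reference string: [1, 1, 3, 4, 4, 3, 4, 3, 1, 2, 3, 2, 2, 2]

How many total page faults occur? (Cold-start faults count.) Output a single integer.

Step 0: ref 1 → FAULT, frames=[1,-]
Step 1: ref 1 → HIT, frames=[1,-]
Step 2: ref 3 → FAULT, frames=[1,3]
Step 3: ref 4 → FAULT (evict 1), frames=[4,3]
Step 4: ref 4 → HIT, frames=[4,3]
Step 5: ref 3 → HIT, frames=[4,3]
Step 6: ref 4 → HIT, frames=[4,3]
Step 7: ref 3 → HIT, frames=[4,3]
Step 8: ref 1 → FAULT (evict 3), frames=[4,1]
Step 9: ref 2 → FAULT (evict 4), frames=[2,1]
Step 10: ref 3 → FAULT (evict 1), frames=[2,3]
Step 11: ref 2 → HIT, frames=[2,3]
Step 12: ref 2 → HIT, frames=[2,3]
Step 13: ref 2 → HIT, frames=[2,3]
Total faults: 6

Answer: 6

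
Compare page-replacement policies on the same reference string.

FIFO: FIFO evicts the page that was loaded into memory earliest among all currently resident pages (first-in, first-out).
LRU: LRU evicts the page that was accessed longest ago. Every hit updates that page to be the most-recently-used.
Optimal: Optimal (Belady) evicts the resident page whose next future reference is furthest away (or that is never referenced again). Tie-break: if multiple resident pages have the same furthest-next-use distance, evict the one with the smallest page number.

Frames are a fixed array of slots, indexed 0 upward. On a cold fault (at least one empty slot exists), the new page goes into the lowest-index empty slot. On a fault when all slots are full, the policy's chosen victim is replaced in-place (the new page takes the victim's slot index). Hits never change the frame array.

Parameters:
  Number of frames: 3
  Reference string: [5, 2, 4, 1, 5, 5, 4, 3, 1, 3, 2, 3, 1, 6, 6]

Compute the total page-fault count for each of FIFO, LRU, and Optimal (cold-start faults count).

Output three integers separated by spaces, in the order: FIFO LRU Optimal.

Answer: 9 9 7

Derivation:
--- FIFO ---
  step 0: ref 5 -> FAULT, frames=[5,-,-] (faults so far: 1)
  step 1: ref 2 -> FAULT, frames=[5,2,-] (faults so far: 2)
  step 2: ref 4 -> FAULT, frames=[5,2,4] (faults so far: 3)
  step 3: ref 1 -> FAULT, evict 5, frames=[1,2,4] (faults so far: 4)
  step 4: ref 5 -> FAULT, evict 2, frames=[1,5,4] (faults so far: 5)
  step 5: ref 5 -> HIT, frames=[1,5,4] (faults so far: 5)
  step 6: ref 4 -> HIT, frames=[1,5,4] (faults so far: 5)
  step 7: ref 3 -> FAULT, evict 4, frames=[1,5,3] (faults so far: 6)
  step 8: ref 1 -> HIT, frames=[1,5,3] (faults so far: 6)
  step 9: ref 3 -> HIT, frames=[1,5,3] (faults so far: 6)
  step 10: ref 2 -> FAULT, evict 1, frames=[2,5,3] (faults so far: 7)
  step 11: ref 3 -> HIT, frames=[2,5,3] (faults so far: 7)
  step 12: ref 1 -> FAULT, evict 5, frames=[2,1,3] (faults so far: 8)
  step 13: ref 6 -> FAULT, evict 3, frames=[2,1,6] (faults so far: 9)
  step 14: ref 6 -> HIT, frames=[2,1,6] (faults so far: 9)
  FIFO total faults: 9
--- LRU ---
  step 0: ref 5 -> FAULT, frames=[5,-,-] (faults so far: 1)
  step 1: ref 2 -> FAULT, frames=[5,2,-] (faults so far: 2)
  step 2: ref 4 -> FAULT, frames=[5,2,4] (faults so far: 3)
  step 3: ref 1 -> FAULT, evict 5, frames=[1,2,4] (faults so far: 4)
  step 4: ref 5 -> FAULT, evict 2, frames=[1,5,4] (faults so far: 5)
  step 5: ref 5 -> HIT, frames=[1,5,4] (faults so far: 5)
  step 6: ref 4 -> HIT, frames=[1,5,4] (faults so far: 5)
  step 7: ref 3 -> FAULT, evict 1, frames=[3,5,4] (faults so far: 6)
  step 8: ref 1 -> FAULT, evict 5, frames=[3,1,4] (faults so far: 7)
  step 9: ref 3 -> HIT, frames=[3,1,4] (faults so far: 7)
  step 10: ref 2 -> FAULT, evict 4, frames=[3,1,2] (faults so far: 8)
  step 11: ref 3 -> HIT, frames=[3,1,2] (faults so far: 8)
  step 12: ref 1 -> HIT, frames=[3,1,2] (faults so far: 8)
  step 13: ref 6 -> FAULT, evict 2, frames=[3,1,6] (faults so far: 9)
  step 14: ref 6 -> HIT, frames=[3,1,6] (faults so far: 9)
  LRU total faults: 9
--- Optimal ---
  step 0: ref 5 -> FAULT, frames=[5,-,-] (faults so far: 1)
  step 1: ref 2 -> FAULT, frames=[5,2,-] (faults so far: 2)
  step 2: ref 4 -> FAULT, frames=[5,2,4] (faults so far: 3)
  step 3: ref 1 -> FAULT, evict 2, frames=[5,1,4] (faults so far: 4)
  step 4: ref 5 -> HIT, frames=[5,1,4] (faults so far: 4)
  step 5: ref 5 -> HIT, frames=[5,1,4] (faults so far: 4)
  step 6: ref 4 -> HIT, frames=[5,1,4] (faults so far: 4)
  step 7: ref 3 -> FAULT, evict 4, frames=[5,1,3] (faults so far: 5)
  step 8: ref 1 -> HIT, frames=[5,1,3] (faults so far: 5)
  step 9: ref 3 -> HIT, frames=[5,1,3] (faults so far: 5)
  step 10: ref 2 -> FAULT, evict 5, frames=[2,1,3] (faults so far: 6)
  step 11: ref 3 -> HIT, frames=[2,1,3] (faults so far: 6)
  step 12: ref 1 -> HIT, frames=[2,1,3] (faults so far: 6)
  step 13: ref 6 -> FAULT, evict 1, frames=[2,6,3] (faults so far: 7)
  step 14: ref 6 -> HIT, frames=[2,6,3] (faults so far: 7)
  Optimal total faults: 7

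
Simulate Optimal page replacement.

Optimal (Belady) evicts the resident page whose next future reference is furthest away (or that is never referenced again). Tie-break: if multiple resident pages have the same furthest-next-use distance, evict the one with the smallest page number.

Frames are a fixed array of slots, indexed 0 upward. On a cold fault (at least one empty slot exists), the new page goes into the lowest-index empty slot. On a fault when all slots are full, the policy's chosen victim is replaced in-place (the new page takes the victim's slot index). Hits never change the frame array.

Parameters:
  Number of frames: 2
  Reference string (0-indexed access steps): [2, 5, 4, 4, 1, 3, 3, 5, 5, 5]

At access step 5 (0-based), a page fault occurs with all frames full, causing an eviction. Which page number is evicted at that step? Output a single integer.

Answer: 1

Derivation:
Step 0: ref 2 -> FAULT, frames=[2,-]
Step 1: ref 5 -> FAULT, frames=[2,5]
Step 2: ref 4 -> FAULT, evict 2, frames=[4,5]
Step 3: ref 4 -> HIT, frames=[4,5]
Step 4: ref 1 -> FAULT, evict 4, frames=[1,5]
Step 5: ref 3 -> FAULT, evict 1, frames=[3,5]
At step 5: evicted page 1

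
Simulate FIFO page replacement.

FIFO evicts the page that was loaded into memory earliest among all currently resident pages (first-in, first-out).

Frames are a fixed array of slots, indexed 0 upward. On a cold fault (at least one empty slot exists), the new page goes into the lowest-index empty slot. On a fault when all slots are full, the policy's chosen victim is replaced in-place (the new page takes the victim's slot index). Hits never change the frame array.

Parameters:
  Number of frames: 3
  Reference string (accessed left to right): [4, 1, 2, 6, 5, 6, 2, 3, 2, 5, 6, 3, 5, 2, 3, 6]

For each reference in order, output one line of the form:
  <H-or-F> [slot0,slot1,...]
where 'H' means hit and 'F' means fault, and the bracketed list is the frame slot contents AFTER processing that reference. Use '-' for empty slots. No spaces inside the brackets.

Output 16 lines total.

F [4,-,-]
F [4,1,-]
F [4,1,2]
F [6,1,2]
F [6,5,2]
H [6,5,2]
H [6,5,2]
F [6,5,3]
F [2,5,3]
H [2,5,3]
F [2,6,3]
H [2,6,3]
F [2,6,5]
H [2,6,5]
F [3,6,5]
H [3,6,5]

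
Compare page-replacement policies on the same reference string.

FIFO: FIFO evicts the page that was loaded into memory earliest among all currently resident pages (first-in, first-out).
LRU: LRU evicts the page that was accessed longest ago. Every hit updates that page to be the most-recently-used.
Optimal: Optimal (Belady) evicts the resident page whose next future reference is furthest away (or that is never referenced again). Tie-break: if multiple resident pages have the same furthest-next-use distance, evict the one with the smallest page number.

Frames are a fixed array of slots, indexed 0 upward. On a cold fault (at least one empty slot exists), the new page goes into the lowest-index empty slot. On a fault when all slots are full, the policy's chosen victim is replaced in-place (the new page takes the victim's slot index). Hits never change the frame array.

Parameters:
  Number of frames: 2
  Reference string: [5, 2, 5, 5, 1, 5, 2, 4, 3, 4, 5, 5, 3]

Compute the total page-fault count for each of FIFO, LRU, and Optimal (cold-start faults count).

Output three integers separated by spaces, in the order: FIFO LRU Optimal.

--- FIFO ---
  step 0: ref 5 -> FAULT, frames=[5,-] (faults so far: 1)
  step 1: ref 2 -> FAULT, frames=[5,2] (faults so far: 2)
  step 2: ref 5 -> HIT, frames=[5,2] (faults so far: 2)
  step 3: ref 5 -> HIT, frames=[5,2] (faults so far: 2)
  step 4: ref 1 -> FAULT, evict 5, frames=[1,2] (faults so far: 3)
  step 5: ref 5 -> FAULT, evict 2, frames=[1,5] (faults so far: 4)
  step 6: ref 2 -> FAULT, evict 1, frames=[2,5] (faults so far: 5)
  step 7: ref 4 -> FAULT, evict 5, frames=[2,4] (faults so far: 6)
  step 8: ref 3 -> FAULT, evict 2, frames=[3,4] (faults so far: 7)
  step 9: ref 4 -> HIT, frames=[3,4] (faults so far: 7)
  step 10: ref 5 -> FAULT, evict 4, frames=[3,5] (faults so far: 8)
  step 11: ref 5 -> HIT, frames=[3,5] (faults so far: 8)
  step 12: ref 3 -> HIT, frames=[3,5] (faults so far: 8)
  FIFO total faults: 8
--- LRU ---
  step 0: ref 5 -> FAULT, frames=[5,-] (faults so far: 1)
  step 1: ref 2 -> FAULT, frames=[5,2] (faults so far: 2)
  step 2: ref 5 -> HIT, frames=[5,2] (faults so far: 2)
  step 3: ref 5 -> HIT, frames=[5,2] (faults so far: 2)
  step 4: ref 1 -> FAULT, evict 2, frames=[5,1] (faults so far: 3)
  step 5: ref 5 -> HIT, frames=[5,1] (faults so far: 3)
  step 6: ref 2 -> FAULT, evict 1, frames=[5,2] (faults so far: 4)
  step 7: ref 4 -> FAULT, evict 5, frames=[4,2] (faults so far: 5)
  step 8: ref 3 -> FAULT, evict 2, frames=[4,3] (faults so far: 6)
  step 9: ref 4 -> HIT, frames=[4,3] (faults so far: 6)
  step 10: ref 5 -> FAULT, evict 3, frames=[4,5] (faults so far: 7)
  step 11: ref 5 -> HIT, frames=[4,5] (faults so far: 7)
  step 12: ref 3 -> FAULT, evict 4, frames=[3,5] (faults so far: 8)
  LRU total faults: 8
--- Optimal ---
  step 0: ref 5 -> FAULT, frames=[5,-] (faults so far: 1)
  step 1: ref 2 -> FAULT, frames=[5,2] (faults so far: 2)
  step 2: ref 5 -> HIT, frames=[5,2] (faults so far: 2)
  step 3: ref 5 -> HIT, frames=[5,2] (faults so far: 2)
  step 4: ref 1 -> FAULT, evict 2, frames=[5,1] (faults so far: 3)
  step 5: ref 5 -> HIT, frames=[5,1] (faults so far: 3)
  step 6: ref 2 -> FAULT, evict 1, frames=[5,2] (faults so far: 4)
  step 7: ref 4 -> FAULT, evict 2, frames=[5,4] (faults so far: 5)
  step 8: ref 3 -> FAULT, evict 5, frames=[3,4] (faults so far: 6)
  step 9: ref 4 -> HIT, frames=[3,4] (faults so far: 6)
  step 10: ref 5 -> FAULT, evict 4, frames=[3,5] (faults so far: 7)
  step 11: ref 5 -> HIT, frames=[3,5] (faults so far: 7)
  step 12: ref 3 -> HIT, frames=[3,5] (faults so far: 7)
  Optimal total faults: 7

Answer: 8 8 7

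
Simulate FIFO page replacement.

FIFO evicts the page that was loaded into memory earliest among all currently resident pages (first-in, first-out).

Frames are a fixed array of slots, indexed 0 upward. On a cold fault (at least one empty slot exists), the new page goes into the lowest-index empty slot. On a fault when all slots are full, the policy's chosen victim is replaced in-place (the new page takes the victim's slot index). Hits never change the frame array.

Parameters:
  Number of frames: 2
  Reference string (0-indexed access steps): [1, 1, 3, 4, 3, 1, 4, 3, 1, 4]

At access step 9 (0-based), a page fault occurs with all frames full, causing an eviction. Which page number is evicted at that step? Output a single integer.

Answer: 1

Derivation:
Step 0: ref 1 -> FAULT, frames=[1,-]
Step 1: ref 1 -> HIT, frames=[1,-]
Step 2: ref 3 -> FAULT, frames=[1,3]
Step 3: ref 4 -> FAULT, evict 1, frames=[4,3]
Step 4: ref 3 -> HIT, frames=[4,3]
Step 5: ref 1 -> FAULT, evict 3, frames=[4,1]
Step 6: ref 4 -> HIT, frames=[4,1]
Step 7: ref 3 -> FAULT, evict 4, frames=[3,1]
Step 8: ref 1 -> HIT, frames=[3,1]
Step 9: ref 4 -> FAULT, evict 1, frames=[3,4]
At step 9: evicted page 1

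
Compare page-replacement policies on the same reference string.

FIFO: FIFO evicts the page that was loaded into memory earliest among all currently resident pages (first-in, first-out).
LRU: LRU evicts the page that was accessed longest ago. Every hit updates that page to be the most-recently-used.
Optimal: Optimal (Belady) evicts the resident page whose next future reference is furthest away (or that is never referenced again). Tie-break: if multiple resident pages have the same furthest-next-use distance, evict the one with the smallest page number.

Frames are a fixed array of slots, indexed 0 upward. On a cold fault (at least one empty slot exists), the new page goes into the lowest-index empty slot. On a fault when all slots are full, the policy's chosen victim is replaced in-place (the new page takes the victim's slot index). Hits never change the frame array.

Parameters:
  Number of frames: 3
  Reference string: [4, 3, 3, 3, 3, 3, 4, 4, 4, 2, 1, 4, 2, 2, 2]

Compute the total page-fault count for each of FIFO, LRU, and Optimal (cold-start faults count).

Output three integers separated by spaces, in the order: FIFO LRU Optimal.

--- FIFO ---
  step 0: ref 4 -> FAULT, frames=[4,-,-] (faults so far: 1)
  step 1: ref 3 -> FAULT, frames=[4,3,-] (faults so far: 2)
  step 2: ref 3 -> HIT, frames=[4,3,-] (faults so far: 2)
  step 3: ref 3 -> HIT, frames=[4,3,-] (faults so far: 2)
  step 4: ref 3 -> HIT, frames=[4,3,-] (faults so far: 2)
  step 5: ref 3 -> HIT, frames=[4,3,-] (faults so far: 2)
  step 6: ref 4 -> HIT, frames=[4,3,-] (faults so far: 2)
  step 7: ref 4 -> HIT, frames=[4,3,-] (faults so far: 2)
  step 8: ref 4 -> HIT, frames=[4,3,-] (faults so far: 2)
  step 9: ref 2 -> FAULT, frames=[4,3,2] (faults so far: 3)
  step 10: ref 1 -> FAULT, evict 4, frames=[1,3,2] (faults so far: 4)
  step 11: ref 4 -> FAULT, evict 3, frames=[1,4,2] (faults so far: 5)
  step 12: ref 2 -> HIT, frames=[1,4,2] (faults so far: 5)
  step 13: ref 2 -> HIT, frames=[1,4,2] (faults so far: 5)
  step 14: ref 2 -> HIT, frames=[1,4,2] (faults so far: 5)
  FIFO total faults: 5
--- LRU ---
  step 0: ref 4 -> FAULT, frames=[4,-,-] (faults so far: 1)
  step 1: ref 3 -> FAULT, frames=[4,3,-] (faults so far: 2)
  step 2: ref 3 -> HIT, frames=[4,3,-] (faults so far: 2)
  step 3: ref 3 -> HIT, frames=[4,3,-] (faults so far: 2)
  step 4: ref 3 -> HIT, frames=[4,3,-] (faults so far: 2)
  step 5: ref 3 -> HIT, frames=[4,3,-] (faults so far: 2)
  step 6: ref 4 -> HIT, frames=[4,3,-] (faults so far: 2)
  step 7: ref 4 -> HIT, frames=[4,3,-] (faults so far: 2)
  step 8: ref 4 -> HIT, frames=[4,3,-] (faults so far: 2)
  step 9: ref 2 -> FAULT, frames=[4,3,2] (faults so far: 3)
  step 10: ref 1 -> FAULT, evict 3, frames=[4,1,2] (faults so far: 4)
  step 11: ref 4 -> HIT, frames=[4,1,2] (faults so far: 4)
  step 12: ref 2 -> HIT, frames=[4,1,2] (faults so far: 4)
  step 13: ref 2 -> HIT, frames=[4,1,2] (faults so far: 4)
  step 14: ref 2 -> HIT, frames=[4,1,2] (faults so far: 4)
  LRU total faults: 4
--- Optimal ---
  step 0: ref 4 -> FAULT, frames=[4,-,-] (faults so far: 1)
  step 1: ref 3 -> FAULT, frames=[4,3,-] (faults so far: 2)
  step 2: ref 3 -> HIT, frames=[4,3,-] (faults so far: 2)
  step 3: ref 3 -> HIT, frames=[4,3,-] (faults so far: 2)
  step 4: ref 3 -> HIT, frames=[4,3,-] (faults so far: 2)
  step 5: ref 3 -> HIT, frames=[4,3,-] (faults so far: 2)
  step 6: ref 4 -> HIT, frames=[4,3,-] (faults so far: 2)
  step 7: ref 4 -> HIT, frames=[4,3,-] (faults so far: 2)
  step 8: ref 4 -> HIT, frames=[4,3,-] (faults so far: 2)
  step 9: ref 2 -> FAULT, frames=[4,3,2] (faults so far: 3)
  step 10: ref 1 -> FAULT, evict 3, frames=[4,1,2] (faults so far: 4)
  step 11: ref 4 -> HIT, frames=[4,1,2] (faults so far: 4)
  step 12: ref 2 -> HIT, frames=[4,1,2] (faults so far: 4)
  step 13: ref 2 -> HIT, frames=[4,1,2] (faults so far: 4)
  step 14: ref 2 -> HIT, frames=[4,1,2] (faults so far: 4)
  Optimal total faults: 4

Answer: 5 4 4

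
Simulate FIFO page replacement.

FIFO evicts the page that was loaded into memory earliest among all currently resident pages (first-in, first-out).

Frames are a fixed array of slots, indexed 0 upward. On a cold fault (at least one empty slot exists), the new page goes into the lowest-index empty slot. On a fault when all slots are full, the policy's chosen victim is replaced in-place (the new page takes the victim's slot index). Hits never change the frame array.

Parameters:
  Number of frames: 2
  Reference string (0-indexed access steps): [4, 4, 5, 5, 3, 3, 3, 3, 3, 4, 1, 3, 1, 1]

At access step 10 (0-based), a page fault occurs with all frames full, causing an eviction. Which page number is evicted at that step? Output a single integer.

Step 0: ref 4 -> FAULT, frames=[4,-]
Step 1: ref 4 -> HIT, frames=[4,-]
Step 2: ref 5 -> FAULT, frames=[4,5]
Step 3: ref 5 -> HIT, frames=[4,5]
Step 4: ref 3 -> FAULT, evict 4, frames=[3,5]
Step 5: ref 3 -> HIT, frames=[3,5]
Step 6: ref 3 -> HIT, frames=[3,5]
Step 7: ref 3 -> HIT, frames=[3,5]
Step 8: ref 3 -> HIT, frames=[3,5]
Step 9: ref 4 -> FAULT, evict 5, frames=[3,4]
Step 10: ref 1 -> FAULT, evict 3, frames=[1,4]
At step 10: evicted page 3

Answer: 3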